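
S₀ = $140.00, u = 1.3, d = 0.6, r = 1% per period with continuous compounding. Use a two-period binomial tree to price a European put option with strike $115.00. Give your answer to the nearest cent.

Risk-neutral probability p = (e^0.01 − 0.6)/(1.3 − 0.6) = 0.4101/0.7000 = 0.5858
Terminal stock prices: S_uu = 236.6, S_ud = 109.2, S_dd = 50.4
Terminal payoffs (K − S): max(-121.6, 0) = 0, max(5.8, 0) = 5.8, max(64.6, 0) = 64.6
Node u (S = 182): V_u = e^(−0.01)·[0.5858·0.0000 + 0.4142·5.8000] = 2.3785
Node d (S = 84): V_d = e^(−0.01)·[0.5858·5.8000 + 0.4142·64.6000] = 29.8557
Node 0 (S = 140): V_0 = e^(−0.01)·[0.5858·2.3785 + 0.4142·29.8557] = 13.6231

$13.62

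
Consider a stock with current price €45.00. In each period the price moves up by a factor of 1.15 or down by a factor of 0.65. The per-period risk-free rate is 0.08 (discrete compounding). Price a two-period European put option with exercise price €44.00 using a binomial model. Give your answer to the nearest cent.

Risk-neutral probability p = (1 + 0.08 − 0.65)/(1.15 − 0.65) = 0.4300/0.5000 = 0.8600
Terminal stock prices: S_uu = 59.51, S_ud = 33.64, S_dd = 19.01
Terminal payoffs (K − S): max(-15.51, 0) = 0, max(10.36, 0) = 10.36, max(24.99, 0) = 24.99
Node u (S = 51.75): V_u = 1/1.08·[0.8600·0.0000 + 0.1400·10.3625] = 1.3433
Node d (S = 29.25): V_d = 1/1.08·[0.8600·10.3625 + 0.1400·24.9875] = 11.4907
Node 0 (S = 45): V_0 = 1/1.08·[0.8600·1.3433 + 0.1400·11.4907] = 2.5592

€2.56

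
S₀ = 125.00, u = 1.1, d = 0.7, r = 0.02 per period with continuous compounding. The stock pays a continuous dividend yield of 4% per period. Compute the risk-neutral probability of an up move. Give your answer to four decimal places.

Per-period risk-free factor R = e^0.02 = 1.0202; dividend-adjusted growth = e^(0.02−0.04) = 0.9802.
Risk-neutral probability p = (0.9802 − 0.7)/(1.1 − 0.7) = 0.2802/0.4000 = 0.7005

p = 0.7005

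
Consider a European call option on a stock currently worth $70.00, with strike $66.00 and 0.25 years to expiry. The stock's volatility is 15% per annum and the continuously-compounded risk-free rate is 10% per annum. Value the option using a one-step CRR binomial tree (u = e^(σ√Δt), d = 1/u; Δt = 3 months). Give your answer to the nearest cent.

CRR parameters: u = e^(σ√Δt) = e^(0.15·√0.25) = 1.0779, d = 1/u = 0.9277
Per-period rate: rΔt = 0.1·0.25 = 0.025, so R = e^0.025 = 1.0253
Risk-neutral probability p = (e^0.025 − 0.9277)/(1.0779 − 0.9277) = 0.0976/0.1501 = 0.6499
Terminal stock prices: S_u = 75.45, S_d = 64.94
Terminal payoffs (S − K): max(9.452, 0) = 9.452, max(-1.058, 0) = 0
Node 0 (S = 70): V_0 = e^(−0.025)·[0.6499·9.4519 + 0.3501·0.0000] = 5.9908

$5.99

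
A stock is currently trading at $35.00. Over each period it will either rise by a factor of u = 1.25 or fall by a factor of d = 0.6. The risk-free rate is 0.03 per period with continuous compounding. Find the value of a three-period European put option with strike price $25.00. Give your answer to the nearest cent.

$2.53

Risk-neutral probability p = (e^0.03 − 0.6)/(1.25 − 0.6) = 0.4305/0.6500 = 0.6622
Terminal stock prices: S_uuu = 68.36, S_uud = 32.81, S_udd = 15.75, S_ddd = 7.56
Terminal payoffs (K − S): max(-43.36, 0) = 0, max(-7.812, 0) = 0, max(9.25, 0) = 9.25, max(17.44, 0) = 17.44
Node uu (S = 54.69): V_uu = e^(−0.03)·[0.6622·0.0000 + 0.3378·0.0000] = 0.0000
Node ud (S = 26.25): V_ud = e^(−0.03)·[0.6622·0.0000 + 0.3378·9.2500] = 3.0320
Node dd (S = 12.6): V_dd = e^(−0.03)·[0.6622·9.2500 + 0.3378·17.4400] = 11.6611
Node u (S = 43.75): V_u = e^(−0.03)·[0.6622·0.0000 + 0.3378·3.0320] = 0.9938
Node d (S = 21): V_d = e^(−0.03)·[0.6622·3.0320 + 0.3378·11.6611] = 5.7708
Node 0 (S = 35): V_0 = e^(−0.03)·[0.6622·0.9938 + 0.3378·5.7708] = 2.5303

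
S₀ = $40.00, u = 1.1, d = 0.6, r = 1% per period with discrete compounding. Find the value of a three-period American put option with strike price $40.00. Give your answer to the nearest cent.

$6.11

Risk-neutral probability p = (1 + 0.01 − 0.6)/(1.1 − 0.6) = 0.4100/0.5000 = 0.8200
Terminal stock prices: S_uuu = 53.24, S_uud = 29.04, S_udd = 15.84, S_ddd = 8.64
Terminal payoffs (K − S): max(-13.24, 0) = 0, max(10.96, 0) = 10.96, max(24.16, 0) = 24.16, max(31.36, 0) = 31.36
Node uu (S = 48.4): continuation = 1/1.01·[0.8200·0.0000 + 0.1800·10.9600] = 1.9533; exercise value = 0.0000 ≤ continuation, so V_uu = 1.9533
Node ud (S = 26.4): continuation = 1/1.01·[0.8200·10.9600 + 0.1800·24.1600] = 13.2040; exercise value = 13.6000 > continuation, so V_ud = 13.6000 (exercise)
Node dd (S = 14.4): continuation = 1/1.01·[0.8200·24.1600 + 0.1800·31.3600] = 25.2040; exercise value = 25.6000 > continuation, so V_dd = 25.6000 (exercise)
Node u (S = 44): continuation = 1/1.01·[0.8200·1.9533 + 0.1800·13.6000] = 4.0096; exercise value = 0.0000 ≤ continuation, so V_u = 4.0096
Node d (S = 24): continuation = 1/1.01·[0.8200·13.6000 + 0.1800·25.6000] = 15.6040; exercise value = 16.0000 > continuation, so V_d = 16.0000 (exercise)
Node 0 (S = 40): continuation = 1/1.01·[0.8200·4.0096 + 0.1800·16.0000] = 6.1068; exercise value = 0.0000 ≤ continuation, so V_0 = 6.1068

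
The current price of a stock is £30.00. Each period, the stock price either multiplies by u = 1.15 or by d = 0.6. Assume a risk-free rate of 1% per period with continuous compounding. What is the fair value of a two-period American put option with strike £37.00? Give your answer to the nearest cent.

£7.82

Risk-neutral probability p = (e^0.01 − 0.6)/(1.15 − 0.6) = 0.4101/0.5500 = 0.7455
Terminal stock prices: S_uu = 39.67, S_ud = 20.7, S_dd = 10.8
Terminal payoffs (K − S): max(-2.675, 0) = 0, max(16.3, 0) = 16.3, max(26.2, 0) = 26.2
Node u (S = 34.5): continuation = e^(−0.01)·[0.7455·0.0000 + 0.2545·16.3000] = 4.1063; exercise value = 2.5000 ≤ continuation, so V_u = 4.1063
Node d (S = 18): continuation = e^(−0.01)·[0.7455·16.3000 + 0.2545·26.2000] = 18.6318; exercise value = 19.0000 > continuation, so V_d = 19.0000 (exercise)
Node 0 (S = 30): continuation = e^(−0.01)·[0.7455·4.1063 + 0.2545·19.0000] = 7.8175; exercise value = 7.0000 ≤ continuation, so V_0 = 7.8175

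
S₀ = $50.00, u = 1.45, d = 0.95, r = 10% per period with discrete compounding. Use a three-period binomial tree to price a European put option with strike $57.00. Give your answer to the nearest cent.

$3.64

Risk-neutral probability p = (1 + 0.1 − 0.95)/(1.45 − 0.95) = 0.1500/0.5000 = 0.3000
Terminal stock prices: S_uuu = 152.4, S_uud = 99.87, S_udd = 65.43, S_ddd = 42.87
Terminal payoffs (K − S): max(-95.43, 0) = 0, max(-42.87, 0) = 0, max(-8.431, 0) = 0, max(14.13, 0) = 14.13
Node uu (S = 105.1): V_uu = 1/1.1·[0.3000·0.0000 + 0.7000·0.0000] = 0.0000
Node ud (S = 68.88): V_ud = 1/1.1·[0.3000·0.0000 + 0.7000·0.0000] = 0.0000
Node dd (S = 45.12): V_dd = 1/1.1·[0.3000·0.0000 + 0.7000·14.1313] = 8.9926
Node u (S = 72.5): V_u = 1/1.1·[0.3000·0.0000 + 0.7000·0.0000] = 0.0000
Node d (S = 47.5): V_d = 1/1.1·[0.3000·0.0000 + 0.7000·8.9926] = 5.7226
Node 0 (S = 50): V_0 = 1/1.1·[0.3000·0.0000 + 0.7000·5.7226] = 3.6416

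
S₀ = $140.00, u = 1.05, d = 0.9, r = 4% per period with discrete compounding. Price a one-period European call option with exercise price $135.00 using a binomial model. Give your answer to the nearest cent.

Risk-neutral probability p = (1 + 0.04 − 0.9)/(1.05 − 0.9) = 0.1400/0.1500 = 0.9333
Terminal stock prices: S_u = 147, S_d = 126
Terminal payoffs (S − K): max(12, 0) = 12, max(-9, 0) = 0
Node 0 (S = 140): V_0 = 1/1.04·[0.9333·12.0000 + 0.0667·0.0000] = 10.7692

$10.77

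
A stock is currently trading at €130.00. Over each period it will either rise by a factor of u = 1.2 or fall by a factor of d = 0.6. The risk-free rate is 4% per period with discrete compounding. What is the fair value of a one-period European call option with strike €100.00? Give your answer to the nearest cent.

€39.49

Risk-neutral probability p = (1 + 0.04 − 0.6)/(1.2 − 0.6) = 0.4400/0.6000 = 0.7333
Terminal stock prices: S_u = 156, S_d = 78
Terminal payoffs (S − K): max(56, 0) = 56, max(-22, 0) = 0
Node 0 (S = 130): V_0 = 1/1.04·[0.7333·56.0000 + 0.2667·0.0000] = 39.4872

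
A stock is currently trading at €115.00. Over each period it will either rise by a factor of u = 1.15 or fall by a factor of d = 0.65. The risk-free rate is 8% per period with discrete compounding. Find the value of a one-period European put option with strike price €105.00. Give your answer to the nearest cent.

Risk-neutral probability p = (1 + 0.08 − 0.65)/(1.15 − 0.65) = 0.4300/0.5000 = 0.8600
Terminal stock prices: S_u = 132.2, S_d = 74.75
Terminal payoffs (K − S): max(-27.25, 0) = 0, max(30.25, 0) = 30.25
Node 0 (S = 115): V_0 = 1/1.08·[0.8600·0.0000 + 0.1400·30.2500] = 3.9213

€3.92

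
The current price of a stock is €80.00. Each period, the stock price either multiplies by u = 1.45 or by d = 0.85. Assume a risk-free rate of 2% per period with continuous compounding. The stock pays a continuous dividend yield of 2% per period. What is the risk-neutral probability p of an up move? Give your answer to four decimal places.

Per-period risk-free factor R = e^0.02 = 1.0202; dividend-adjusted growth = e^(0.02−0.02) = 1.0000.
Risk-neutral probability p = (1.0000 − 0.85)/(1.45 − 0.85) = 0.1500/0.6000 = 0.2500

p = 0.2500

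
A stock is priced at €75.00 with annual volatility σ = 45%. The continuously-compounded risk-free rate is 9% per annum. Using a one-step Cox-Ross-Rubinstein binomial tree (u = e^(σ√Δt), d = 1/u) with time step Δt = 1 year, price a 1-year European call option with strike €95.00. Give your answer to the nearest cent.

CRR parameters: u = e^(σ√Δt) = e^(0.45·√1) = 1.5683, d = 1/u = 0.6376
Per-period rate: rΔt = 0.09·1 = 0.09, so R = e^0.09 = 1.0942
Risk-neutral probability p = (e^0.09 − 0.6376)/(1.5683 − 0.6376) = 0.4565/0.9307 = 0.4905
Terminal stock prices: S_u = 117.6, S_d = 47.82
Terminal payoffs (S − K): max(22.62, 0) = 22.62, max(-47.18, 0) = 0
Node 0 (S = 75): V_0 = e^(−0.09)·[0.4905·22.6234 + 0.5095·0.0000] = 10.1427

€10.14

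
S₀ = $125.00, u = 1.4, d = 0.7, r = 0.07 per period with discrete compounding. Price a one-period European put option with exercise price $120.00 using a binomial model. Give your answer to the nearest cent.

$14.32

Risk-neutral probability p = (1 + 0.07 − 0.7)/(1.4 − 0.7) = 0.3700/0.7000 = 0.5286
Terminal stock prices: S_u = 175, S_d = 87.5
Terminal payoffs (K − S): max(-55, 0) = 0, max(32.5, 0) = 32.5
Node 0 (S = 125): V_0 = 1/1.07·[0.5286·0.0000 + 0.4714·32.5000] = 14.3191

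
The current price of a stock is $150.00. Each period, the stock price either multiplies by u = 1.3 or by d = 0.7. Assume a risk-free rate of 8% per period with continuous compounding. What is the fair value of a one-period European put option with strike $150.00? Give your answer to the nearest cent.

Risk-neutral probability p = (e^0.08 − 0.7)/(1.3 − 0.7) = 0.3833/0.6000 = 0.6388
Terminal stock prices: S_u = 195, S_d = 105
Terminal payoffs (K − S): max(-45, 0) = 0, max(45, 0) = 45
Node 0 (S = 150): V_0 = e^(−0.08)·[0.6388·0.0000 + 0.3612·45.0000] = 15.0038

$15.00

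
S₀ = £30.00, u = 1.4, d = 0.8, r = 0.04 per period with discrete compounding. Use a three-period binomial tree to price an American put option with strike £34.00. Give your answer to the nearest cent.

Risk-neutral probability p = (1 + 0.04 − 0.8)/(1.4 − 0.8) = 0.2400/0.6000 = 0.4000
Terminal stock prices: S_uuu = 82.32, S_uud = 47.04, S_udd = 26.88, S_ddd = 15.36
Terminal payoffs (K − S): max(-48.32, 0) = 0, max(-13.04, 0) = 0, max(7.12, 0) = 7.12, max(18.64, 0) = 18.64
Node uu (S = 58.8): continuation = 1/1.04·[0.4000·0.0000 + 0.6000·0.0000] = 0.0000; exercise value = 0.0000 ≤ continuation, so V_uu = 0.0000
Node ud (S = 33.6): continuation = 1/1.04·[0.4000·0.0000 + 0.6000·7.1200] = 4.1077; exercise value = 0.4000 ≤ continuation, so V_ud = 4.1077
Node dd (S = 19.2): continuation = 1/1.04·[0.4000·7.1200 + 0.6000·18.6400] = 13.4923; exercise value = 14.8000 > continuation, so V_dd = 14.8000 (exercise)
Node u (S = 42): continuation = 1/1.04·[0.4000·0.0000 + 0.6000·4.1077] = 2.3698; exercise value = 0.0000 ≤ continuation, so V_u = 2.3698
Node d (S = 24): continuation = 1/1.04·[0.4000·4.1077 + 0.6000·14.8000] = 10.1183; exercise value = 10.0000 ≤ continuation, so V_d = 10.1183
Node 0 (S = 30): continuation = 1/1.04·[0.4000·2.3698 + 0.6000·10.1183] = 6.7490; exercise value = 4.0000 ≤ continuation, so V_0 = 6.7490

£6.75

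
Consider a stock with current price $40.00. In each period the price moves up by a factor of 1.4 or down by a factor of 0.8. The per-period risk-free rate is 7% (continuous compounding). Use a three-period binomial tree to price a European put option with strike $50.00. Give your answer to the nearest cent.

Risk-neutral probability p = (e^0.07 − 0.8)/(1.4 − 0.8) = 0.2725/0.6000 = 0.4542
Terminal stock prices: S_uuu = 109.8, S_uud = 62.72, S_udd = 35.84, S_ddd = 20.48
Terminal payoffs (K − S): max(-59.76, 0) = 0, max(-12.72, 0) = 0, max(14.16, 0) = 14.16, max(29.52, 0) = 29.52
Node uu (S = 78.4): V_uu = e^(−0.07)·[0.4542·0.0000 + 0.5458·0.0000] = 0.0000
Node ud (S = 44.8): V_ud = e^(−0.07)·[0.4542·0.0000 + 0.5458·14.1600] = 7.2063
Node dd (S = 25.6): V_dd = e^(−0.07)·[0.4542·14.1600 + 0.5458·29.5200] = 21.0197
Node u (S = 56): V_u = e^(−0.07)·[0.4542·0.0000 + 0.5458·7.2063] = 3.6674
Node d (S = 32): V_d = e^(−0.07)·[0.4542·7.2063 + 0.5458·21.0197] = 13.7490
Node 0 (S = 40): V_0 = e^(−0.07)·[0.4542·3.6674 + 0.5458·13.7490] = 8.5502

$8.55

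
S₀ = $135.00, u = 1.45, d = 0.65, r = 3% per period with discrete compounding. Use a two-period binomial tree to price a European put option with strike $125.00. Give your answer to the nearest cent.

Risk-neutral probability p = (1 + 0.03 − 0.65)/(1.45 − 0.65) = 0.3800/0.8000 = 0.4750
Terminal stock prices: S_uu = 283.8, S_ud = 127.2, S_dd = 57.04
Terminal payoffs (K − S): max(-158.8, 0) = 0, max(-2.238, 0) = 0, max(67.96, 0) = 67.96
Node u (S = 195.8): V_u = 1/1.03·[0.4750·0.0000 + 0.5250·0.0000] = 0.0000
Node d (S = 87.75): V_d = 1/1.03·[0.4750·0.0000 + 0.5250·67.9625] = 34.6411
Node 0 (S = 135): V_0 = 1/1.03·[0.4750·0.0000 + 0.5250·34.6411] = 17.6569

$17.66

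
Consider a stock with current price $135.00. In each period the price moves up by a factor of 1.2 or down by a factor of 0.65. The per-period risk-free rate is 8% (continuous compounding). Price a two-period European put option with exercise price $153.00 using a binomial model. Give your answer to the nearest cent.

$17.27

Risk-neutral probability p = (e^0.08 − 0.65)/(1.2 − 0.65) = 0.4333/0.5500 = 0.7878
Terminal stock prices: S_uu = 194.4, S_ud = 105.3, S_dd = 57.04
Terminal payoffs (K − S): max(-41.4, 0) = 0, max(47.7, 0) = 47.7, max(95.96, 0) = 95.96
Node u (S = 162): V_u = e^(−0.08)·[0.7878·0.0000 + 0.2122·47.7000] = 9.3440
Node d (S = 87.75): V_d = e^(−0.08)·[0.7878·47.7000 + 0.2122·95.9625] = 53.4868
Node 0 (S = 135): V_0 = e^(−0.08)·[0.7878·9.3440 + 0.2122·53.4868] = 17.2727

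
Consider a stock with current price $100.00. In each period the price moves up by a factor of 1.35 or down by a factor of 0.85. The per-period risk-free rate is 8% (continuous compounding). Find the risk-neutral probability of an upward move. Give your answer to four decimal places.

p = 0.4666

Risk-neutral probability p = (e^0.08 − 0.85)/(1.35 − 0.85) = 0.2333/0.5000 = 0.4666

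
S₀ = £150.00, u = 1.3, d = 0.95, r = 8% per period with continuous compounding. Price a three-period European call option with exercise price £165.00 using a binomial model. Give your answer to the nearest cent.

Risk-neutral probability p = (e^0.08 − 0.95)/(1.3 − 0.95) = 0.1333/0.3500 = 0.3808
Terminal stock prices: S_uuu = 329.6, S_uud = 240.8, S_udd = 176, S_ddd = 128.6
Terminal payoffs (S − K): max(164.6, 0) = 164.6, max(75.83, 0) = 75.83, max(10.99, 0) = 10.99, max(-36.39, 0) = 0
Node uu (S = 253.5): V_uu = e^(−0.08)·[0.3808·164.5500 + 0.6192·75.8250] = 101.1858
Node ud (S = 185.2): V_ud = e^(−0.08)·[0.3808·75.8250 + 0.6192·10.9875] = 32.9358
Node dd (S = 135.4): V_dd = e^(−0.08)·[0.3808·10.9875 + 0.6192·0.0000] = 3.8626
Node u (S = 195): V_u = e^(−0.08)·[0.3808·101.1858 + 0.6192·32.9358] = 54.3963
Node d (S = 142.5): V_d = e^(−0.08)·[0.3808·32.9358 + 0.6192·3.8626] = 13.7860
Node 0 (S = 150): V_0 = e^(−0.08)·[0.3808·54.3963 + 0.6192·13.7860] = 27.0023

£27.00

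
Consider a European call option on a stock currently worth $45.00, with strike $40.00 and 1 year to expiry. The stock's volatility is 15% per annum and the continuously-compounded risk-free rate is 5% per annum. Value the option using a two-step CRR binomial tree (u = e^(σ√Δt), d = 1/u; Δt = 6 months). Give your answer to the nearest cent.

CRR parameters: u = e^(σ√Δt) = e^(0.15·√0.5) = 1.1119, d = 1/u = 0.8994
Per-period rate: rΔt = 0.05·0.5 = 0.025, so R = e^0.025 = 1.0253
Risk-neutral probability p = (e^0.025 − 0.8994)/(1.1119 − 0.8994) = 0.1259/0.2125 = 0.5926
Terminal stock prices: S_uu = 55.63, S_ud = 45, S_dd = 36.4
Terminal payoffs (S − K): max(15.63, 0) = 15.63, max(5, 0) = 5, max(-3.601, 0) = 0
Node u (S = 50.04): V_u = e^(−0.025)·[0.5926·15.6340 + 0.4074·5.0000] = 11.0229
Node d (S = 40.47): V_d = e^(−0.025)·[0.5926·5.0000 + 0.4074·0.0000] = 2.8899
Node 0 (S = 45): V_0 = e^(−0.025)·[0.5926·11.0229 + 0.4074·2.8899] = 7.5194

$7.52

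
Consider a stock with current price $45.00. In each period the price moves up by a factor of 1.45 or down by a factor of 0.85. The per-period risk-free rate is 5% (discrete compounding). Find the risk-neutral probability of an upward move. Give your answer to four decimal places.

p = 0.3333

Risk-neutral probability p = (1 + 0.05 − 0.85)/(1.45 − 0.85) = 0.2000/0.6000 = 0.3333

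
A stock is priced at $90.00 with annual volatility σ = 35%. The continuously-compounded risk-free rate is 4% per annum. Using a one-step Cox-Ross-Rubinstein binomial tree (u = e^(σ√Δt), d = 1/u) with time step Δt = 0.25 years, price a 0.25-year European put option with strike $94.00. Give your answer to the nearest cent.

$9.41

CRR parameters: u = e^(σ√Δt) = e^(0.35·√0.25) = 1.1912, d = 1/u = 0.8395
Per-period rate: rΔt = 0.04·0.25 = 0.01, so R = e^0.01 = 1.0101
Risk-neutral probability p = (e^0.01 − 0.8395)/(1.1912 − 0.8395) = 0.1706/0.3518 = 0.4849
Terminal stock prices: S_u = 107.2, S_d = 75.55
Terminal payoffs (K − S): max(-13.21, 0) = 0, max(18.45, 0) = 18.45
Node 0 (S = 90): V_0 = e^(−0.01)·[0.4849·0.0000 + 0.5151·18.4489] = 9.4079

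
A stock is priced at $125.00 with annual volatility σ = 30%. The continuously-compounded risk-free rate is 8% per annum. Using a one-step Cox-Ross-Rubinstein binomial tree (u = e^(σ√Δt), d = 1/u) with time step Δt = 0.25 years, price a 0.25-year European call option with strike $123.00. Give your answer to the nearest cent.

CRR parameters: u = e^(σ√Δt) = e^(0.3·√0.25) = 1.1618, d = 1/u = 0.8607
Per-period rate: rΔt = 0.08·0.25 = 0.02, so R = e^0.02 = 1.0202
Risk-neutral probability p = (e^0.02 − 0.8607)/(1.1618 − 0.8607) = 0.1595/0.3011 = 0.5297
Terminal stock prices: S_u = 145.2, S_d = 107.6
Terminal payoffs (S − K): max(22.23, 0) = 22.23, max(-15.41, 0) = 0
Node 0 (S = 125): V_0 = e^(−0.02)·[0.5297·22.2293 + 0.4703·0.0000] = 11.5407

$11.54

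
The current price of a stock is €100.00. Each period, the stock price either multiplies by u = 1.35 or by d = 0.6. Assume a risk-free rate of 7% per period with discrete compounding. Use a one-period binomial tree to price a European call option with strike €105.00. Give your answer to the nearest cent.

Risk-neutral probability p = (1 + 0.07 − 0.6)/(1.35 − 0.6) = 0.4700/0.7500 = 0.6267
Terminal stock prices: S_u = 135, S_d = 60
Terminal payoffs (S − K): max(30, 0) = 30, max(-45, 0) = 0
Node 0 (S = 100): V_0 = 1/1.07·[0.6267·30.0000 + 0.3733·0.0000] = 17.5701

€17.57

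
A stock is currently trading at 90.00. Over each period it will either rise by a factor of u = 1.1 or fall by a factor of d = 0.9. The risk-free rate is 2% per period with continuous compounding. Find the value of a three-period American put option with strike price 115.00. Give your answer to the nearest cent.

25.00

Risk-neutral probability p = (e^0.02 − 0.9)/(1.1 − 0.9) = 0.1202/0.2000 = 0.6010
Terminal stock prices: S_uuu = 119.8, S_uud = 98.01, S_udd = 80.19, S_ddd = 65.61
Terminal payoffs (K − S): max(-4.79, 0) = 0, max(16.99, 0) = 16.99, max(34.81, 0) = 34.81, max(49.39, 0) = 49.39
Node uu (S = 108.9): continuation = e^(−0.02)·[0.6010·0.0000 + 0.3990·16.9900] = 6.6447; exercise value = 6.1000 ≤ continuation, so V_uu = 6.6447
Node ud (S = 89.1): continuation = e^(−0.02)·[0.6010·16.9900 + 0.3990·34.8100] = 23.6228; exercise value = 25.9000 > continuation, so V_ud = 25.9000 (exercise)
Node dd (S = 72.9): continuation = e^(−0.02)·[0.6010·34.8100 + 0.3990·49.3900] = 39.8228; exercise value = 42.1000 > continuation, so V_dd = 42.1000 (exercise)
Node u (S = 99): continuation = e^(−0.02)·[0.6010·6.6447 + 0.3990·25.9000] = 14.0437; exercise value = 16.0000 > continuation, so V_u = 16.0000 (exercise)
Node d (S = 81): continuation = e^(−0.02)·[0.6010·25.9000 + 0.3990·42.1000] = 31.7228; exercise value = 34.0000 > continuation, so V_d = 34.0000 (exercise)
Node 0 (S = 90): continuation = e^(−0.02)·[0.6010·16.0000 + 0.3990·34.0000] = 22.7228; exercise value = 25.0000 > continuation, so V_0 = 25.0000 (exercise)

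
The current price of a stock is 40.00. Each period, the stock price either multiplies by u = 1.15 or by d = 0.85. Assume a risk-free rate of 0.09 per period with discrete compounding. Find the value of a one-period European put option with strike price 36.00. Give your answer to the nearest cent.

0.37

Risk-neutral probability p = (1 + 0.09 − 0.85)/(1.15 − 0.85) = 0.2400/0.3000 = 0.8000
Terminal stock prices: S_u = 46, S_d = 34
Terminal payoffs (K − S): max(-10, 0) = 0, max(2, 0) = 2
Node 0 (S = 40): V_0 = 1/1.09·[0.8000·0.0000 + 0.2000·2.0000] = 0.3670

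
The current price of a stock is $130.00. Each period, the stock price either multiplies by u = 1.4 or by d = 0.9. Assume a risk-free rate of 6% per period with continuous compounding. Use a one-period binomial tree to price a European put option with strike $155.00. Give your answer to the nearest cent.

$24.20

Risk-neutral probability p = (e^0.06 − 0.9)/(1.4 − 0.9) = 0.1618/0.5000 = 0.3237
Terminal stock prices: S_u = 182, S_d = 117
Terminal payoffs (K − S): max(-27, 0) = 0, max(38, 0) = 38
Node 0 (S = 130): V_0 = e^(−0.06)·[0.3237·0.0000 + 0.6763·38.0000] = 24.2037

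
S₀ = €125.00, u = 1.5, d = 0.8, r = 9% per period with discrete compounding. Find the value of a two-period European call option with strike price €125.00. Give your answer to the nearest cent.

Risk-neutral probability p = (1 + 0.09 − 0.8)/(1.5 − 0.8) = 0.2900/0.7000 = 0.4143
Terminal stock prices: S_uu = 281.2, S_ud = 150, S_dd = 80
Terminal payoffs (S − K): max(156.2, 0) = 156.2, max(25, 0) = 25, max(-45, 0) = 0
Node u (S = 187.5): V_u = 1/1.09·[0.4143·156.2500 + 0.5857·25.0000] = 72.8211
Node d (S = 100): V_d = 1/1.09·[0.4143·25.0000 + 0.5857·0.0000] = 9.5020
Node 0 (S = 125): V_0 = 1/1.09·[0.4143·72.8211 + 0.5857·9.5020] = 32.7837

€32.78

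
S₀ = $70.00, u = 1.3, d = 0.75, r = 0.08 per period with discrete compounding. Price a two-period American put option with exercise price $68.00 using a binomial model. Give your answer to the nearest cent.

$5.74

Risk-neutral probability p = (1 + 0.08 − 0.75)/(1.3 − 0.75) = 0.3300/0.5500 = 0.6000
Terminal stock prices: S_uu = 118.3, S_ud = 68.25, S_dd = 39.38
Terminal payoffs (K − S): max(-50.3, 0) = 0, max(-0.25, 0) = 0, max(28.62, 0) = 28.62
Node u (S = 91): continuation = 1/1.08·[0.6000·0.0000 + 0.4000·0.0000] = 0.0000; exercise value = 0.0000 ≤ continuation, so V_u = 0.0000
Node d (S = 52.5): continuation = 1/1.08·[0.6000·0.0000 + 0.4000·28.6250] = 10.6019; exercise value = 15.5000 > continuation, so V_d = 15.5000 (exercise)
Node 0 (S = 70): continuation = 1/1.08·[0.6000·0.0000 + 0.4000·15.5000] = 5.7407; exercise value = 0.0000 ≤ continuation, so V_0 = 5.7407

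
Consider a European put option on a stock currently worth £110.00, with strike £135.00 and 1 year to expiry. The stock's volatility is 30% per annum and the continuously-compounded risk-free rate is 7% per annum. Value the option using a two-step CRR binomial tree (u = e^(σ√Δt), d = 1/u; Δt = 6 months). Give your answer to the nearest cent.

£24.57

CRR parameters: u = e^(σ√Δt) = e^(0.3·√0.5) = 1.2363, d = 1/u = 0.8089
Per-period rate: rΔt = 0.07·0.5 = 0.035, so R = e^0.035 = 1.0356
Risk-neutral probability p = (e^0.035 − 0.8089)/(1.2363 − 0.8089) = 0.2268/0.4275 = 0.5305
Terminal stock prices: S_uu = 168.1, S_ud = 110, S_dd = 71.97
Terminal payoffs (K − S): max(-33.13, 0) = 0, max(25, 0) = 25, max(63.03, 0) = 63.03
Node u (S = 136): V_u = e^(−0.035)·[0.5305·0.0000 + 0.4695·25.0000] = 11.3339
Node d (S = 88.97): V_d = e^(−0.035)·[0.5305·25.0000 + 0.4695·63.0324] = 41.3824
Node 0 (S = 110): V_0 = e^(−0.035)·[0.5305·11.3339 + 0.4695·41.3824] = 24.5667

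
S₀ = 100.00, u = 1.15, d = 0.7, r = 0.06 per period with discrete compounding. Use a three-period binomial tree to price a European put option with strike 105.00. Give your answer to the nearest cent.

8.40

Risk-neutral probability p = (1 + 0.06 − 0.7)/(1.15 − 0.7) = 0.3600/0.4500 = 0.8000
Terminal stock prices: S_uuu = 152.1, S_uud = 92.57, S_udd = 56.35, S_ddd = 34.3
Terminal payoffs (K − S): max(-47.09, 0) = 0, max(12.43, 0) = 12.43, max(48.65, 0) = 48.65, max(70.7, 0) = 70.7
Node uu (S = 132.2): V_uu = 1/1.06·[0.8000·0.0000 + 0.2000·12.4250] = 2.3443
Node ud (S = 80.5): V_ud = 1/1.06·[0.8000·12.4250 + 0.2000·48.6500] = 18.5566
Node dd (S = 49): V_dd = 1/1.06·[0.8000·48.6500 + 0.2000·70.7000] = 50.0566
Node u (S = 115): V_u = 1/1.06·[0.8000·2.3443 + 0.2000·18.5566] = 5.2706
Node d (S = 70): V_d = 1/1.06·[0.8000·18.5566 + 0.2000·50.0566] = 23.4496
Node 0 (S = 100): V_0 = 1/1.06·[0.8000·5.2706 + 0.2000·23.4496] = 8.4022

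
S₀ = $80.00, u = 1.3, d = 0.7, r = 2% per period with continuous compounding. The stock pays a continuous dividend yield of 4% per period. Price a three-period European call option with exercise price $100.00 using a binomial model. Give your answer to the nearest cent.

$7.27

Per-period risk-free factor R = e^0.02 = 1.0202; dividend-adjusted growth = e^(0.02−0.04) = 0.9802.
Risk-neutral probability p = (0.9802 − 0.7)/(1.3 − 0.7) = 0.2802/0.6000 = 0.4670
Terminal stock prices: S_uuu = 175.8, S_uud = 94.64, S_udd = 50.96, S_ddd = 27.44
Terminal payoffs (S − K): max(75.76, 0) = 75.76, max(-5.36, 0) = 0, max(-49.04, 0) = 0, max(-72.56, 0) = 0
Node uu (S = 135.2): V_uu = e^(−0.02)·[0.4670·75.7600 + 0.5330·0.0000] = 34.6792
Node ud (S = 72.8): V_ud = e^(−0.02)·[0.4670·0.0000 + 0.5330·0.0000] = 0.0000
Node dd (S = 39.2): V_dd = e^(−0.02)·[0.4670·0.0000 + 0.5330·0.0000] = 0.0000
Node u (S = 104): V_u = e^(−0.02)·[0.4670·34.6792 + 0.5330·0.0000] = 15.8744
Node d (S = 56): V_d = e^(−0.02)·[0.4670·0.0000 + 0.5330·0.0000] = 0.0000
Node 0 (S = 80): V_0 = e^(−0.02)·[0.4670·15.8744 + 0.5330·0.0000] = 7.2665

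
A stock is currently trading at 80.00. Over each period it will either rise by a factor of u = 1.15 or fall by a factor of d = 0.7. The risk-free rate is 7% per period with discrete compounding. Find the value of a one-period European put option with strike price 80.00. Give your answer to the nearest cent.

Risk-neutral probability p = (1 + 0.07 − 0.7)/(1.15 − 0.7) = 0.3700/0.4500 = 0.8222
Terminal stock prices: S_u = 92, S_d = 56
Terminal payoffs (K − S): max(-12, 0) = 0, max(24, 0) = 24
Node 0 (S = 80): V_0 = 1/1.07·[0.8222·0.0000 + 0.1778·24.0000] = 3.9875

3.99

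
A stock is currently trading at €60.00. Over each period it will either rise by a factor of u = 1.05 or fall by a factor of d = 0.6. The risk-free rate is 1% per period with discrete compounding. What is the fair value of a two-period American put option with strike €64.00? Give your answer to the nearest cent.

Risk-neutral probability p = (1 + 0.01 − 0.6)/(1.05 − 0.6) = 0.4100/0.4500 = 0.9111
Terminal stock prices: S_uu = 66.15, S_ud = 37.8, S_dd = 21.6
Terminal payoffs (K − S): max(-2.15, 0) = 0, max(26.2, 0) = 26.2, max(42.4, 0) = 42.4
Node u (S = 63): continuation = 1/1.01·[0.9111·0.0000 + 0.0889·26.2000] = 2.3058; exercise value = 1.0000 ≤ continuation, so V_u = 2.3058
Node d (S = 36): continuation = 1/1.01·[0.9111·26.2000 + 0.0889·42.4000] = 27.3663; exercise value = 28.0000 > continuation, so V_d = 28.0000 (exercise)
Node 0 (S = 60): continuation = 1/1.01·[0.9111·2.3058 + 0.0889·28.0000] = 4.5443; exercise value = 4.0000 ≤ continuation, so V_0 = 4.5443

€4.54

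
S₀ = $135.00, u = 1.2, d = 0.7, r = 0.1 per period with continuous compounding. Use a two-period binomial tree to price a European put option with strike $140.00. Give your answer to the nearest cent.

$8.87

Risk-neutral probability p = (e^0.1 − 0.7)/(1.2 − 0.7) = 0.4052/0.5000 = 0.8103
Terminal stock prices: S_uu = 194.4, S_ud = 113.4, S_dd = 66.15
Terminal payoffs (K − S): max(-54.4, 0) = 0, max(26.6, 0) = 26.6, max(73.85, 0) = 73.85
Node u (S = 162): V_u = e^(−0.1)·[0.8103·0.0000 + 0.1897·26.6000] = 4.5648
Node d (S = 94.5): V_d = e^(−0.1)·[0.8103·26.6000 + 0.1897·73.8500] = 32.1772
Node 0 (S = 135): V_0 = e^(−0.1)·[0.8103·4.5648 + 0.1897·32.1772] = 8.8690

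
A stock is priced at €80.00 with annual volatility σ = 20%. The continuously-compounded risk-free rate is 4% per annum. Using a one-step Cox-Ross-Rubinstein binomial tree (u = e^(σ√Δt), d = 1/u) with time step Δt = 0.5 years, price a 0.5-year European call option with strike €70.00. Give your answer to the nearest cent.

CRR parameters: u = e^(σ√Δt) = e^(0.2·√0.5) = 1.1519, d = 1/u = 0.8681
Per-period rate: rΔt = 0.04·0.5 = 0.02, so R = e^0.02 = 1.0202
Risk-neutral probability p = (e^0.02 − 0.8681)/(1.1519 − 0.8681) = 0.1521/0.2838 = 0.5359
Terminal stock prices: S_u = 92.15, S_d = 69.45
Terminal payoffs (S − K): max(22.15, 0) = 22.15, max(-0.5501, 0) = 0
Node 0 (S = 80): V_0 = e^(−0.02)·[0.5359·22.1528 + 0.4641·0.0000] = 11.6364

€11.64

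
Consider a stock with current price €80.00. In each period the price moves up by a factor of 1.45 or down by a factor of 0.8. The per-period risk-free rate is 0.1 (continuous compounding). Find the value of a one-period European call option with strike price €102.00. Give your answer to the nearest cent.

Risk-neutral probability p = (e^0.1 − 0.8)/(1.45 − 0.8) = 0.3052/0.6500 = 0.4695
Terminal stock prices: S_u = 116, S_d = 64
Terminal payoffs (S − K): max(14, 0) = 14, max(-38, 0) = 0
Node 0 (S = 80): V_0 = e^(−0.1)·[0.4695·14.0000 + 0.5305·0.0000] = 5.9474

€5.95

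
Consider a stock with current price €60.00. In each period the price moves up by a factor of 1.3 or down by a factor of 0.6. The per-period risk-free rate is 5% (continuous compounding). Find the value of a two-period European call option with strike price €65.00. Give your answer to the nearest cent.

Risk-neutral probability p = (e^0.05 − 0.6)/(1.3 − 0.6) = 0.4513/0.7000 = 0.6447
Terminal stock prices: S_uu = 101.4, S_ud = 46.8, S_dd = 21.6
Terminal payoffs (S − K): max(36.4, 0) = 36.4, max(-18.2, 0) = 0, max(-43.4, 0) = 0
Node u (S = 78): V_u = e^(−0.05)·[0.6447·36.4000 + 0.3553·0.0000] = 22.3216
Node d (S = 36): V_d = e^(−0.05)·[0.6447·0.0000 + 0.3553·0.0000] = 0.0000
Node 0 (S = 60): V_0 = e^(−0.05)·[0.6447·22.3216 + 0.3553·0.0000] = 13.6883

€13.69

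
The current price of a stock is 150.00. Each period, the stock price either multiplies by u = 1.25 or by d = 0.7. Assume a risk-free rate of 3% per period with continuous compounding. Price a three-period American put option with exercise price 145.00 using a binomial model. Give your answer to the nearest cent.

20.14

Risk-neutral probability p = (e^0.03 − 0.7)/(1.25 − 0.7) = 0.3305/0.5500 = 0.6008
Terminal stock prices: S_uuu = 293, S_uud = 164.1, S_udd = 91.87, S_ddd = 51.45
Terminal payoffs (K − S): max(-148, 0) = 0, max(-19.06, 0) = 0, max(53.13, 0) = 53.13, max(93.55, 0) = 93.55
Node uu (S = 234.4): continuation = e^(−0.03)·[0.6008·0.0000 + 0.3992·0.0000] = 0.0000; exercise value = 0.0000 ≤ continuation, so V_uu = 0.0000
Node ud (S = 131.2): continuation = e^(−0.03)·[0.6008·0.0000 + 0.3992·53.1250] = 20.5794; exercise value = 13.7500 ≤ continuation, so V_ud = 20.5794
Node dd (S = 73.5): continuation = e^(−0.03)·[0.6008·53.1250 + 0.3992·93.5500] = 67.2146; exercise value = 71.5000 > continuation, so V_dd = 71.5000 (exercise)
Node u (S = 187.5): continuation = e^(−0.03)·[0.6008·0.0000 + 0.3992·20.5794] = 7.9720; exercise value = 0.0000 ≤ continuation, so V_u = 7.9720
Node d (S = 105): continuation = e^(−0.03)·[0.6008·20.5794 + 0.3992·71.5000] = 39.6966; exercise value = 40.0000 > continuation, so V_d = 40.0000 (exercise)
Node 0 (S = 150): continuation = e^(−0.03)·[0.6008·7.9720 + 0.3992·40.0000] = 20.1433; exercise value = 0.0000 ≤ continuation, so V_0 = 20.1433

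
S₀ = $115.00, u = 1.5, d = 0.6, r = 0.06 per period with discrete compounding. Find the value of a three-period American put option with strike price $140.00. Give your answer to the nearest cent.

Risk-neutral probability p = (1 + 0.06 − 0.6)/(1.5 − 0.6) = 0.4600/0.9000 = 0.5111
Terminal stock prices: S_uuu = 388.1, S_uud = 155.2, S_udd = 62.1, S_ddd = 24.84
Terminal payoffs (K − S): max(-248.1, 0) = 0, max(-15.25, 0) = 0, max(77.9, 0) = 77.9, max(115.2, 0) = 115.2
Node uu (S = 258.8): continuation = 1/1.06·[0.5111·0.0000 + 0.4889·0.0000] = 0.0000; exercise value = 0.0000 ≤ continuation, so V_uu = 0.0000
Node ud (S = 103.5): continuation = 1/1.06·[0.5111·0.0000 + 0.4889·77.9000] = 35.9287; exercise value = 36.5000 > continuation, so V_ud = 36.5000 (exercise)
Node dd (S = 41.4): continuation = 1/1.06·[0.5111·77.9000 + 0.4889·115.1600] = 90.6755; exercise value = 98.6000 > continuation, so V_dd = 98.6000 (exercise)
Node u (S = 172.5): continuation = 1/1.06·[0.5111·0.0000 + 0.4889·36.5000] = 16.8344; exercise value = 0.0000 ≤ continuation, so V_u = 16.8344
Node d (S = 69): continuation = 1/1.06·[0.5111·36.5000 + 0.4889·98.6000] = 63.0755; exercise value = 71.0000 > continuation, so V_d = 71.0000 (exercise)
Node 0 (S = 115): continuation = 1/1.06·[0.5111·16.8344 + 0.4889·71.0000] = 40.8635; exercise value = 25.0000 ≤ continuation, so V_0 = 40.8635

$40.86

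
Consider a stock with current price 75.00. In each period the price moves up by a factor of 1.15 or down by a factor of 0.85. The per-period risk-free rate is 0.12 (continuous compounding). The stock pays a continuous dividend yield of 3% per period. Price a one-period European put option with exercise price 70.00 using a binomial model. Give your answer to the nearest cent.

1.03

Per-period risk-free factor R = e^0.12 = 1.1275; dividend-adjusted growth = e^(0.12−0.03) = 1.0942.
Risk-neutral probability p = (1.0942 − 0.85)/(1.15 − 0.85) = 0.2442/0.3000 = 0.8139
Terminal stock prices: S_u = 86.25, S_d = 63.75
Terminal payoffs (K − S): max(-16.25, 0) = 0, max(6.25, 0) = 6.25
Node 0 (S = 75): V_0 = e^(−0.12)·[0.8139·0.0000 + 0.1861·6.2500] = 1.0315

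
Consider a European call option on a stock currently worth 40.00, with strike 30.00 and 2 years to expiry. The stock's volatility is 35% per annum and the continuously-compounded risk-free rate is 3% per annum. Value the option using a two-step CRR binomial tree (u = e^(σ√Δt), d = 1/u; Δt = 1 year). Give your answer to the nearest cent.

14.57

CRR parameters: u = e^(σ√Δt) = e^(0.35·√1) = 1.4191, d = 1/u = 0.7047
Per-period rate: rΔt = 0.03·1 = 0.03, so R = e^0.03 = 1.0305
Risk-neutral probability p = (e^0.03 − 0.7047)/(1.4191 − 0.7047) = 0.3258/0.7144 = 0.4560
Terminal stock prices: S_uu = 80.55, S_ud = 40, S_dd = 19.86
Terminal payoffs (S − K): max(50.55, 0) = 50.55, max(10, 0) = 10, max(-10.14, 0) = 0
Node u (S = 56.76): V_u = e^(−0.03)·[0.4560·50.5501 + 0.5440·10.0000] = 27.6493
Node d (S = 28.19): V_d = e^(−0.03)·[0.4560·10.0000 + 0.5440·0.0000] = 4.4254
Node 0 (S = 40): V_0 = e^(−0.03)·[0.4560·27.6493 + 0.5440·4.4254] = 14.5720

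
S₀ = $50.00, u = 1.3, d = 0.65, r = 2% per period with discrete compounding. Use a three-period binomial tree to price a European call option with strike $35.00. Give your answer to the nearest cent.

$20.87

Risk-neutral probability p = (1 + 0.02 − 0.65)/(1.3 − 0.65) = 0.3700/0.6500 = 0.5692
Terminal stock prices: S_uuu = 109.9, S_uud = 54.93, S_udd = 27.46, S_ddd = 13.73
Terminal payoffs (S − K): max(74.85, 0) = 74.85, max(19.93, 0) = 19.93, max(-7.537, 0) = 0, max(-21.27, 0) = 0
Node uu (S = 84.5): V_uu = 1/1.02·[0.5692·74.8500 + 0.4308·19.9250] = 50.1863
Node ud (S = 42.25): V_ud = 1/1.02·[0.5692·19.9250 + 0.4308·0.0000] = 11.1195
Node dd (S = 21.13): V_dd = 1/1.02·[0.5692·0.0000 + 0.4308·0.0000] = 0.0000
Node u (S = 65): V_u = 1/1.02·[0.5692·50.1863 + 0.4308·11.1195] = 32.7035
Node d (S = 32.5): V_d = 1/1.02·[0.5692·11.1195 + 0.4308·0.0000] = 6.2055
Node 0 (S = 50): V_0 = 1/1.02·[0.5692·32.7035 + 0.4308·6.2055] = 20.8715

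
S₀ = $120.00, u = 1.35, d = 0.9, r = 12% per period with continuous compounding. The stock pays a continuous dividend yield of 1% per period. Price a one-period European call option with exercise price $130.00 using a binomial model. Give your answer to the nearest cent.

$13.64

Per-period risk-free factor R = e^0.12 = 1.1275; dividend-adjusted growth = e^(0.12−0.01) = 1.1163.
Risk-neutral probability p = (1.1163 − 0.9)/(1.35 − 0.9) = 0.2163/0.4500 = 0.4806
Terminal stock prices: S_u = 162, S_d = 108
Terminal payoffs (S − K): max(32, 0) = 32, max(-22, 0) = 0
Node 0 (S = 120): V_0 = e^(−0.12)·[0.4806·32.0000 + 0.5194·0.0000] = 13.6406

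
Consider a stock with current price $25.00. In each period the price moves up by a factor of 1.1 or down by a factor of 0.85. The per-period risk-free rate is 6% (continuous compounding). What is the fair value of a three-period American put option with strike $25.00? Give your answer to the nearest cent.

Risk-neutral probability p = (e^0.06 − 0.85)/(1.1 − 0.85) = 0.2118/0.2500 = 0.8473
Terminal stock prices: S_uuu = 33.28, S_uud = 25.71, S_udd = 19.87, S_ddd = 15.35
Terminal payoffs (K − S): max(-8.275, 0) = 0, max(-0.7125, 0) = 0, max(5.131, 0) = 5.131, max(9.647, 0) = 9.647
Node uu (S = 30.25): continuation = e^(−0.06)·[0.8473·0.0000 + 0.1527·0.0000] = 0.0000; exercise value = 0.0000 ≤ continuation, so V_uu = 0.0000
Node ud (S = 23.38): continuation = e^(−0.06)·[0.8473·0.0000 + 0.1527·5.1312] = 0.7377; exercise value = 1.6250 > continuation, so V_ud = 1.6250 (exercise)
Node dd (S = 18.06): continuation = e^(−0.06)·[0.8473·5.1312 + 0.1527·9.6469] = 5.4816; exercise value = 6.9375 > continuation, so V_dd = 6.9375 (exercise)
Node u (S = 27.5): continuation = e^(−0.06)·[0.8473·0.0000 + 0.1527·1.6250] = 0.2336; exercise value = 0.0000 ≤ continuation, so V_u = 0.2336
Node d (S = 21.25): continuation = e^(−0.06)·[0.8473·1.6250 + 0.1527·6.9375] = 2.2941; exercise value = 3.7500 > continuation, so V_d = 3.7500 (exercise)
Node 0 (S = 25): continuation = e^(−0.06)·[0.8473·0.2336 + 0.1527·3.7500] = 0.7255; exercise value = 0.0000 ≤ continuation, so V_0 = 0.7255

$0.73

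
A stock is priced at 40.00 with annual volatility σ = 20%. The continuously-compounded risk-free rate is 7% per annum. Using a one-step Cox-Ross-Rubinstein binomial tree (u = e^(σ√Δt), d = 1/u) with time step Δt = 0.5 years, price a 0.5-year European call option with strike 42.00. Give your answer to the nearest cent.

2.32

CRR parameters: u = e^(σ√Δt) = e^(0.2·√0.5) = 1.1519, d = 1/u = 0.8681
Per-period rate: rΔt = 0.07·0.5 = 0.035, so R = e^0.035 = 1.0356
Risk-neutral probability p = (e^0.035 − 0.8681)/(1.1519 − 0.8681) = 0.1675/0.2838 = 0.5902
Terminal stock prices: S_u = 46.08, S_d = 34.72
Terminal payoffs (S − K): max(4.076, 0) = 4.076, max(-7.275, 0) = 0
Node 0 (S = 40): V_0 = e^(−0.035)·[0.5902·4.0764 + 0.4098·0.0000] = 2.3232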